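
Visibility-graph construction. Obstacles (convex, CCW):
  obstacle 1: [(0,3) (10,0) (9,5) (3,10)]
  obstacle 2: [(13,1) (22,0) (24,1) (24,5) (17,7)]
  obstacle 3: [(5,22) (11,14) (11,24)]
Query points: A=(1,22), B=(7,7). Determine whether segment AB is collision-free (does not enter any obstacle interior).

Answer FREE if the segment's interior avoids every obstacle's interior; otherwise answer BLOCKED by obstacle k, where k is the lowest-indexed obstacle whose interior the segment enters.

FREE

Obstacle 1 [(0,3) (10,0) (9,5) (3,10)]:
  edge (0,3)–(10,0): clear
  edge (10,0)–(9,5): clear
  edge (9,5)–(3,10): clear
  edge (3,10)–(0,3): clear
  midpoint (4,29/2) outside
  → clear
Obstacle 2 [(13,1) (22,0) (24,1) (24,5) (17,7)]:
  edge (13,1)–(22,0): clear
  edge (22,0)–(24,1): clear
  edge (24,1)–(24,5): clear
  edge (24,5)–(17,7): clear
  edge (17,7)–(13,1): clear
  midpoint (4,29/2) outside
  → clear
Obstacle 3 [(5,22) (11,14) (11,24)]:
  edge (5,22)–(11,14): clear
  edge (11,14)–(11,24): clear
  edge (11,24)–(5,22): clear
  midpoint (4,29/2) outside
  → clear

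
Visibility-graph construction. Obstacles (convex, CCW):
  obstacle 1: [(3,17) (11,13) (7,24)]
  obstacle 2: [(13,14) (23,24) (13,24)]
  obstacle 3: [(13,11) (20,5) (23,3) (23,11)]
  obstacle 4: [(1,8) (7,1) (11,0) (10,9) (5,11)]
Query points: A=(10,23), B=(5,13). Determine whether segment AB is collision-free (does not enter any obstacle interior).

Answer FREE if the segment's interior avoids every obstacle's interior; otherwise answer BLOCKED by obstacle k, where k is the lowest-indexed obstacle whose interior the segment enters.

Obstacle 1 [(3,17) (11,13) (7,24)]:
  edge (3,17)–(11,13): crosses AB
  edge (11,13)–(7,24): crosses AB
  edge (7,24)–(3,17): clear
  → BLOCKED
Obstacle 2 [(13,14) (23,24) (13,24)]:
  edge (13,14)–(23,24): clear
  edge (23,24)–(13,24): clear
  edge (13,24)–(13,14): clear
  midpoint (15/2,18) outside
  → clear
Obstacle 3 [(13,11) (20,5) (23,3) (23,11)]:
  edge (13,11)–(20,5): clear
  edge (20,5)–(23,3): clear
  edge (23,3)–(23,11): clear
  edge (23,11)–(13,11): clear
  midpoint (15/2,18) outside
  → clear
Obstacle 4 [(1,8) (7,1) (11,0) (10,9) (5,11)]:
  edge (1,8)–(7,1): clear
  edge (7,1)–(11,0): clear
  edge (11,0)–(10,9): clear
  edge (10,9)–(5,11): clear
  edge (5,11)–(1,8): clear
  midpoint (15/2,18) outside
  → clear

BLOCKED by obstacle 1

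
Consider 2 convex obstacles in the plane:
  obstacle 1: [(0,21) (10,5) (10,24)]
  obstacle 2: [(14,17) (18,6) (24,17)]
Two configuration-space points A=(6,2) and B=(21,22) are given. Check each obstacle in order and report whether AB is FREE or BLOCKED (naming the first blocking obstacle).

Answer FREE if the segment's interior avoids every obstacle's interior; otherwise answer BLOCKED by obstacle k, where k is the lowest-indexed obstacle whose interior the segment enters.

Obstacle 1 [(0,21) (10,5) (10,24)]:
  edge (0,21)–(10,5): crosses AB
  edge (10,5)–(10,24): crosses AB
  edge (10,24)–(0,21): clear
  → BLOCKED
Obstacle 2 [(14,17) (18,6) (24,17)]:
  edge (14,17)–(18,6): crosses AB
  edge (18,6)–(24,17): clear
  edge (24,17)–(14,17): crosses AB
  → BLOCKED

BLOCKED by obstacle 1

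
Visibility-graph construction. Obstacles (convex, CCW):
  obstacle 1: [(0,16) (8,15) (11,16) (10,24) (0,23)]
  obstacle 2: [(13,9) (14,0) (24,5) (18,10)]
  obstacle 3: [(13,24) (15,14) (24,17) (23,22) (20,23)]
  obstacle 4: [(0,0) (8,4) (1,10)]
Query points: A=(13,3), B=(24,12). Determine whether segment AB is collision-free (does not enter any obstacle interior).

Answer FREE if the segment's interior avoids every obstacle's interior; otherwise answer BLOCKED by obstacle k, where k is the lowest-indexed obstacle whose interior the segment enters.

BLOCKED by obstacle 2

Obstacle 1 [(0,16) (8,15) (11,16) (10,24) (0,23)]:
  edge (0,16)–(8,15): clear
  edge (8,15)–(11,16): clear
  edge (11,16)–(10,24): clear
  edge (10,24)–(0,23): clear
  edge (0,23)–(0,16): clear
  midpoint (37/2,15/2) outside
  → clear
Obstacle 2 [(13,9) (14,0) (24,5) (18,10)]:
  edge (13,9)–(14,0): crosses AB
  edge (14,0)–(24,5): clear
  edge (24,5)–(18,10): crosses AB
  edge (18,10)–(13,9): clear
  → BLOCKED
Obstacle 3 [(13,24) (15,14) (24,17) (23,22) (20,23)]:
  edge (13,24)–(15,14): clear
  edge (15,14)–(24,17): clear
  edge (24,17)–(23,22): clear
  edge (23,22)–(20,23): clear
  edge (20,23)–(13,24): clear
  midpoint (37/2,15/2) outside
  → clear
Obstacle 4 [(0,0) (8,4) (1,10)]:
  edge (0,0)–(8,4): clear
  edge (8,4)–(1,10): clear
  edge (1,10)–(0,0): clear
  midpoint (37/2,15/2) outside
  → clear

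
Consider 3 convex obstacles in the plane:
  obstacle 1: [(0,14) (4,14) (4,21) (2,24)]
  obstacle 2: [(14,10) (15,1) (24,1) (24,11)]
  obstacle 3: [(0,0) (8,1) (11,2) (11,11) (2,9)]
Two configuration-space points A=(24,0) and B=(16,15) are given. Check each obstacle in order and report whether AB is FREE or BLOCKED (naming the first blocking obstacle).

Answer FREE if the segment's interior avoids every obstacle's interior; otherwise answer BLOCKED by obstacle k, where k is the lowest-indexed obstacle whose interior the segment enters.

BLOCKED by obstacle 2

Obstacle 1 [(0,14) (4,14) (4,21) (2,24)]:
  edge (0,14)–(4,14): clear
  edge (4,14)–(4,21): clear
  edge (4,21)–(2,24): clear
  edge (2,24)–(0,14): clear
  midpoint (20,15/2) outside
  → clear
Obstacle 2 [(14,10) (15,1) (24,1) (24,11)]:
  edge (14,10)–(15,1): clear
  edge (15,1)–(24,1): crosses AB
  edge (24,1)–(24,11): clear
  edge (24,11)–(14,10): crosses AB
  → BLOCKED
Obstacle 3 [(0,0) (8,1) (11,2) (11,11) (2,9)]:
  edge (0,0)–(8,1): clear
  edge (8,1)–(11,2): clear
  edge (11,2)–(11,11): clear
  edge (11,11)–(2,9): clear
  edge (2,9)–(0,0): clear
  midpoint (20,15/2) outside
  → clear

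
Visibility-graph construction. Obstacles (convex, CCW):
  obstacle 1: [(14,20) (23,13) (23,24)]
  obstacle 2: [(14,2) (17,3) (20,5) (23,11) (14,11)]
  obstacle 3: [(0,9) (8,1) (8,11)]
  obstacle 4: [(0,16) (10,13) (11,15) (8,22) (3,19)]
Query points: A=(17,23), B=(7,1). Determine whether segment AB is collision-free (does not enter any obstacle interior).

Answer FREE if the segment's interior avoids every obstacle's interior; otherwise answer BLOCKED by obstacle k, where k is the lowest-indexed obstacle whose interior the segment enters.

BLOCKED by obstacle 1

Obstacle 1 [(14,20) (23,13) (23,24)]:
  edge (14,20)–(23,13): crosses AB
  edge (23,13)–(23,24): clear
  edge (23,24)–(14,20): crosses AB
  → BLOCKED
Obstacle 2 [(14,2) (17,3) (20,5) (23,11) (14,11)]:
  edge (14,2)–(17,3): clear
  edge (17,3)–(20,5): clear
  edge (20,5)–(23,11): clear
  edge (23,11)–(14,11): clear
  edge (14,11)–(14,2): clear
  midpoint (12,12) outside
  → clear
Obstacle 3 [(0,9) (8,1) (8,11)]:
  edge (0,9)–(8,1): crosses AB
  edge (8,1)–(8,11): crosses AB
  edge (8,11)–(0,9): clear
  → BLOCKED
Obstacle 4 [(0,16) (10,13) (11,15) (8,22) (3,19)]:
  edge (0,16)–(10,13): clear
  edge (10,13)–(11,15): clear
  edge (11,15)–(8,22): clear
  edge (8,22)–(3,19): clear
  edge (3,19)–(0,16): clear
  midpoint (12,12) outside
  → clear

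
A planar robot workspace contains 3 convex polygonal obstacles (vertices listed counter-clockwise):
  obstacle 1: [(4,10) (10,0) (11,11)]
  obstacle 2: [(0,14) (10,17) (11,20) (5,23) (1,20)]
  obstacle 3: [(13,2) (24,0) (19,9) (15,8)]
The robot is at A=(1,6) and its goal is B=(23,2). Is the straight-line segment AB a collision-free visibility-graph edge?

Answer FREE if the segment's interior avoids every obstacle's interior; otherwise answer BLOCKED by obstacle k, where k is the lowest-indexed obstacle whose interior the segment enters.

BLOCKED by obstacle 1

Obstacle 1 [(4,10) (10,0) (11,11)]:
  edge (4,10)–(10,0): crosses AB
  edge (10,0)–(11,11): crosses AB
  edge (11,11)–(4,10): clear
  → BLOCKED
Obstacle 2 [(0,14) (10,17) (11,20) (5,23) (1,20)]:
  edge (0,14)–(10,17): clear
  edge (10,17)–(11,20): clear
  edge (11,20)–(5,23): clear
  edge (5,23)–(1,20): clear
  edge (1,20)–(0,14): clear
  midpoint (12,4) outside
  → clear
Obstacle 3 [(13,2) (24,0) (19,9) (15,8)]:
  edge (13,2)–(24,0): clear
  edge (24,0)–(19,9): crosses AB
  edge (19,9)–(15,8): clear
  edge (15,8)–(13,2): crosses AB
  → BLOCKED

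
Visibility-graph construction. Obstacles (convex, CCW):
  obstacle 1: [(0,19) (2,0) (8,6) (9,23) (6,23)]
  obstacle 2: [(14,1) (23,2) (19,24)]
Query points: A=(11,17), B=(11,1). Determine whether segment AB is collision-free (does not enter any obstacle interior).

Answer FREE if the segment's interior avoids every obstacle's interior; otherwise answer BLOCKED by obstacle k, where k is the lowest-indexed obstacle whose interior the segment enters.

Obstacle 1 [(0,19) (2,0) (8,6) (9,23) (6,23)]:
  edge (0,19)–(2,0): clear
  edge (2,0)–(8,6): clear
  edge (8,6)–(9,23): clear
  edge (9,23)–(6,23): clear
  edge (6,23)–(0,19): clear
  midpoint (11,9) outside
  → clear
Obstacle 2 [(14,1) (23,2) (19,24)]:
  edge (14,1)–(23,2): clear
  edge (23,2)–(19,24): clear
  edge (19,24)–(14,1): clear
  midpoint (11,9) outside
  → clear

FREE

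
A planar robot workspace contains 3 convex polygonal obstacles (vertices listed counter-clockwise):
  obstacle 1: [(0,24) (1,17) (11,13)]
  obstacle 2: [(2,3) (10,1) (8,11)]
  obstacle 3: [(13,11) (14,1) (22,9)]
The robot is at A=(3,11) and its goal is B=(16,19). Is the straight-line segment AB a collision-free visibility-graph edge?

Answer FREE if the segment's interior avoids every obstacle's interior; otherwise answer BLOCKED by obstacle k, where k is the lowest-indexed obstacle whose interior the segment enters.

Obstacle 1 [(0,24) (1,17) (11,13)]:
  edge (0,24)–(1,17): clear
  edge (1,17)–(11,13): crosses AB
  edge (11,13)–(0,24): crosses AB
  → BLOCKED
Obstacle 2 [(2,3) (10,1) (8,11)]:
  edge (2,3)–(10,1): clear
  edge (10,1)–(8,11): clear
  edge (8,11)–(2,3): clear
  midpoint (19/2,15) outside
  → clear
Obstacle 3 [(13,11) (14,1) (22,9)]:
  edge (13,11)–(14,1): clear
  edge (14,1)–(22,9): clear
  edge (22,9)–(13,11): clear
  midpoint (19/2,15) outside
  → clear

BLOCKED by obstacle 1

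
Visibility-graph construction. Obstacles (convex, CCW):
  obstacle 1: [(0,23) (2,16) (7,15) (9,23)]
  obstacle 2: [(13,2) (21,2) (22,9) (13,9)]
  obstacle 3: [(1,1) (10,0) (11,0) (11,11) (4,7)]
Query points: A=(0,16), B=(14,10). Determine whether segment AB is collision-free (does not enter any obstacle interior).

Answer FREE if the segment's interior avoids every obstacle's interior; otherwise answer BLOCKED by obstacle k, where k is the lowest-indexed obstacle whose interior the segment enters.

Obstacle 1 [(0,23) (2,16) (7,15) (9,23)]:
  edge (0,23)–(2,16): clear
  edge (2,16)–(7,15): clear
  edge (7,15)–(9,23): clear
  edge (9,23)–(0,23): clear
  midpoint (7,13) outside
  → clear
Obstacle 2 [(13,2) (21,2) (22,9) (13,9)]:
  edge (13,2)–(21,2): clear
  edge (21,2)–(22,9): clear
  edge (22,9)–(13,9): clear
  edge (13,9)–(13,2): clear
  midpoint (7,13) outside
  → clear
Obstacle 3 [(1,1) (10,0) (11,0) (11,11) (4,7)]:
  edge (1,1)–(10,0): clear
  edge (10,0)–(11,0): clear
  edge (11,0)–(11,11): clear
  edge (11,11)–(4,7): clear
  edge (4,7)–(1,1): clear
  midpoint (7,13) outside
  → clear

FREE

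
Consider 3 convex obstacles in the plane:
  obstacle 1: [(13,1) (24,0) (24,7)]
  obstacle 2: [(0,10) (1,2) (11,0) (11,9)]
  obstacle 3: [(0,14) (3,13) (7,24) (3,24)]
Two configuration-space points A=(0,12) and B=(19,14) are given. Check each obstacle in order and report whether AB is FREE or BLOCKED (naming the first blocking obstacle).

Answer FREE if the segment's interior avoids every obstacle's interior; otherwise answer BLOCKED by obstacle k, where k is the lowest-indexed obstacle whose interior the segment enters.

Obstacle 1 [(13,1) (24,0) (24,7)]:
  edge (13,1)–(24,0): clear
  edge (24,0)–(24,7): clear
  edge (24,7)–(13,1): clear
  midpoint (19/2,13) outside
  → clear
Obstacle 2 [(0,10) (1,2) (11,0) (11,9)]:
  edge (0,10)–(1,2): clear
  edge (1,2)–(11,0): clear
  edge (11,0)–(11,9): clear
  edge (11,9)–(0,10): clear
  midpoint (19/2,13) outside
  → clear
Obstacle 3 [(0,14) (3,13) (7,24) (3,24)]:
  edge (0,14)–(3,13): clear
  edge (3,13)–(7,24): clear
  edge (7,24)–(3,24): clear
  edge (3,24)–(0,14): clear
  midpoint (19/2,13) outside
  → clear

FREE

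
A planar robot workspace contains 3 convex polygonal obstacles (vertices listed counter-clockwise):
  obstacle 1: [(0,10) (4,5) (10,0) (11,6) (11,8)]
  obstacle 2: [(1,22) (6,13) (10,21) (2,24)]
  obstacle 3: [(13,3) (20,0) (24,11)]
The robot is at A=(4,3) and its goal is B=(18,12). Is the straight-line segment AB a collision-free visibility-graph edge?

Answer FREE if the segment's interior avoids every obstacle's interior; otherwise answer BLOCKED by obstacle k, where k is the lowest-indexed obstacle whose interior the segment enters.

BLOCKED by obstacle 1

Obstacle 1 [(0,10) (4,5) (10,0) (11,6) (11,8)]:
  edge (0,10)–(4,5): clear
  edge (4,5)–(10,0): crosses AB
  edge (10,0)–(11,6): clear
  edge (11,6)–(11,8): crosses AB
  edge (11,8)–(0,10): clear
  → BLOCKED
Obstacle 2 [(1,22) (6,13) (10,21) (2,24)]:
  edge (1,22)–(6,13): clear
  edge (6,13)–(10,21): clear
  edge (10,21)–(2,24): clear
  edge (2,24)–(1,22): clear
  midpoint (11,15/2) outside
  → clear
Obstacle 3 [(13,3) (20,0) (24,11)]:
  edge (13,3)–(20,0): clear
  edge (20,0)–(24,11): clear
  edge (24,11)–(13,3): clear
  midpoint (11,15/2) outside
  → clear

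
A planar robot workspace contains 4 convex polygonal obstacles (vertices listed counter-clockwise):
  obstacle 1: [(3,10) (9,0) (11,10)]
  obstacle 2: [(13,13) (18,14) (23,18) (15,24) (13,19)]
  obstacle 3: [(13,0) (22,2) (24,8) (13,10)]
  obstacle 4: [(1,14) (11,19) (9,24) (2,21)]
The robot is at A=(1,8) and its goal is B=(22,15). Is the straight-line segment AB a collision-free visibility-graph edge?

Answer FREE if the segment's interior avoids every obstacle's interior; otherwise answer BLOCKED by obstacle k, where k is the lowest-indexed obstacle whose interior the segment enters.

BLOCKED by obstacle 1

Obstacle 1 [(3,10) (9,0) (11,10)]:
  edge (3,10)–(9,0): crosses AB
  edge (9,0)–(11,10): clear
  edge (11,10)–(3,10): crosses AB
  → BLOCKED
Obstacle 2 [(13,13) (18,14) (23,18) (15,24) (13,19)]:
  edge (13,13)–(18,14): clear
  edge (18,14)–(23,18): clear
  edge (23,18)–(15,24): clear
  edge (15,24)–(13,19): clear
  edge (13,19)–(13,13): clear
  midpoint (23/2,23/2) outside
  → clear
Obstacle 3 [(13,0) (22,2) (24,8) (13,10)]:
  edge (13,0)–(22,2): clear
  edge (22,2)–(24,8): clear
  edge (24,8)–(13,10): clear
  edge (13,10)–(13,0): clear
  midpoint (23/2,23/2) outside
  → clear
Obstacle 4 [(1,14) (11,19) (9,24) (2,21)]:
  edge (1,14)–(11,19): clear
  edge (11,19)–(9,24): clear
  edge (9,24)–(2,21): clear
  edge (2,21)–(1,14): clear
  midpoint (23/2,23/2) outside
  → clear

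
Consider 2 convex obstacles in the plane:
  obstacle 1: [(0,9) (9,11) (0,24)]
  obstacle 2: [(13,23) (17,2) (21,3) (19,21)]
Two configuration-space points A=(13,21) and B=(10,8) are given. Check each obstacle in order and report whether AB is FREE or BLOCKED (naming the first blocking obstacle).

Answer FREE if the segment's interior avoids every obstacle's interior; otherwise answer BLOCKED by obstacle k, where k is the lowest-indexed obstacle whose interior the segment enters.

FREE

Obstacle 1 [(0,9) (9,11) (0,24)]:
  edge (0,9)–(9,11): clear
  edge (9,11)–(0,24): clear
  edge (0,24)–(0,9): clear
  midpoint (23/2,29/2) outside
  → clear
Obstacle 2 [(13,23) (17,2) (21,3) (19,21)]:
  edge (13,23)–(17,2): clear
  edge (17,2)–(21,3): clear
  edge (21,3)–(19,21): clear
  edge (19,21)–(13,23): clear
  midpoint (23/2,29/2) outside
  → clear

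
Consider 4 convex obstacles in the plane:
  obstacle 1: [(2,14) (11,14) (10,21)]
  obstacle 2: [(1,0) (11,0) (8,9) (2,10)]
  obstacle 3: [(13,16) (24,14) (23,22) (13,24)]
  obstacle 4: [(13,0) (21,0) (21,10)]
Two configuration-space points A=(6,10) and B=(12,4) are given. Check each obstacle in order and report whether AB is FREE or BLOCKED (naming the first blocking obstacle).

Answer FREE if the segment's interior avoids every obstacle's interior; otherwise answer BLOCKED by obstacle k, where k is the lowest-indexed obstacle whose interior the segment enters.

Obstacle 1 [(2,14) (11,14) (10,21)]:
  edge (2,14)–(11,14): clear
  edge (11,14)–(10,21): clear
  edge (10,21)–(2,14): clear
  midpoint (9,7) outside
  → clear
Obstacle 2 [(1,0) (11,0) (8,9) (2,10)]:
  edge (1,0)–(11,0): clear
  edge (11,0)–(8,9): crosses AB
  edge (8,9)–(2,10): crosses AB
  edge (2,10)–(1,0): clear
  → BLOCKED
Obstacle 3 [(13,16) (24,14) (23,22) (13,24)]:
  edge (13,16)–(24,14): clear
  edge (24,14)–(23,22): clear
  edge (23,22)–(13,24): clear
  edge (13,24)–(13,16): clear
  midpoint (9,7) outside
  → clear
Obstacle 4 [(13,0) (21,0) (21,10)]:
  edge (13,0)–(21,0): clear
  edge (21,0)–(21,10): clear
  edge (21,10)–(13,0): clear
  midpoint (9,7) outside
  → clear

BLOCKED by obstacle 2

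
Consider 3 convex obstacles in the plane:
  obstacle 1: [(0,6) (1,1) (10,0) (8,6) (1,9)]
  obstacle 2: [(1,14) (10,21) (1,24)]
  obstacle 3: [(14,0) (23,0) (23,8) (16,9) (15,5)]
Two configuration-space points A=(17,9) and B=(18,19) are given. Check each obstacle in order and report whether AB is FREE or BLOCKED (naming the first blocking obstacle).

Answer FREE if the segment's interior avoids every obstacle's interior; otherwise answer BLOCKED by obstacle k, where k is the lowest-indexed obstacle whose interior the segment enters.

Obstacle 1 [(0,6) (1,1) (10,0) (8,6) (1,9)]:
  edge (0,6)–(1,1): clear
  edge (1,1)–(10,0): clear
  edge (10,0)–(8,6): clear
  edge (8,6)–(1,9): clear
  edge (1,9)–(0,6): clear
  midpoint (35/2,14) outside
  → clear
Obstacle 2 [(1,14) (10,21) (1,24)]:
  edge (1,14)–(10,21): clear
  edge (10,21)–(1,24): clear
  edge (1,24)–(1,14): clear
  midpoint (35/2,14) outside
  → clear
Obstacle 3 [(14,0) (23,0) (23,8) (16,9) (15,5)]:
  edge (14,0)–(23,0): clear
  edge (23,0)–(23,8): clear
  edge (23,8)–(16,9): clear
  edge (16,9)–(15,5): clear
  edge (15,5)–(14,0): clear
  midpoint (35/2,14) outside
  → clear

FREE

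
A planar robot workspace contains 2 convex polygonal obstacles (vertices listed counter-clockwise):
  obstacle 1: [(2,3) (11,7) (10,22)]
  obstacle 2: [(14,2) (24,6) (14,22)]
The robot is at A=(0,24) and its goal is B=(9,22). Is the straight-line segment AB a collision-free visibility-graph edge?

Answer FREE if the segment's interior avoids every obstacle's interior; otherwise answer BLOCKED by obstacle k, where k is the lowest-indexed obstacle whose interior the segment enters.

Obstacle 1 [(2,3) (11,7) (10,22)]:
  edge (2,3)–(11,7): clear
  edge (11,7)–(10,22): clear
  edge (10,22)–(2,3): clear
  midpoint (9/2,23) outside
  → clear
Obstacle 2 [(14,2) (24,6) (14,22)]:
  edge (14,2)–(24,6): clear
  edge (24,6)–(14,22): clear
  edge (14,22)–(14,2): clear
  midpoint (9/2,23) outside
  → clear

FREE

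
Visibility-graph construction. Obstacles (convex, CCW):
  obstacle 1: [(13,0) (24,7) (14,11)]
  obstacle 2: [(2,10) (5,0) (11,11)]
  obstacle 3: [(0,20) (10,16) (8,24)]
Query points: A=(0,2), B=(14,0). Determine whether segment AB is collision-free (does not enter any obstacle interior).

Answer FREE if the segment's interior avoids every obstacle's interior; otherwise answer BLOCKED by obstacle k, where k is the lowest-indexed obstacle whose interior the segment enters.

BLOCKED by obstacle 1

Obstacle 1 [(13,0) (24,7) (14,11)]:
  edge (13,0)–(24,7): crosses AB
  edge (24,7)–(14,11): clear
  edge (14,11)–(13,0): crosses AB
  → BLOCKED
Obstacle 2 [(2,10) (5,0) (11,11)]:
  edge (2,10)–(5,0): crosses AB
  edge (5,0)–(11,11): crosses AB
  edge (11,11)–(2,10): clear
  → BLOCKED
Obstacle 3 [(0,20) (10,16) (8,24)]:
  edge (0,20)–(10,16): clear
  edge (10,16)–(8,24): clear
  edge (8,24)–(0,20): clear
  midpoint (7,1) outside
  → clear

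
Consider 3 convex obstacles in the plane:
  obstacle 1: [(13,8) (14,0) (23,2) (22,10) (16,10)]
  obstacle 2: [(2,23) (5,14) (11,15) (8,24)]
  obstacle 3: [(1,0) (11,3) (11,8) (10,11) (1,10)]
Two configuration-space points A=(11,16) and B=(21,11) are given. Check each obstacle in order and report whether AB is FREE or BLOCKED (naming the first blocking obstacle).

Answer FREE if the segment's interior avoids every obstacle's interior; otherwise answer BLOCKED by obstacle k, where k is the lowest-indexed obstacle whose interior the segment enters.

FREE

Obstacle 1 [(13,8) (14,0) (23,2) (22,10) (16,10)]:
  edge (13,8)–(14,0): clear
  edge (14,0)–(23,2): clear
  edge (23,2)–(22,10): clear
  edge (22,10)–(16,10): clear
  edge (16,10)–(13,8): clear
  midpoint (16,27/2) outside
  → clear
Obstacle 2 [(2,23) (5,14) (11,15) (8,24)]:
  edge (2,23)–(5,14): clear
  edge (5,14)–(11,15): clear
  edge (11,15)–(8,24): clear
  edge (8,24)–(2,23): clear
  midpoint (16,27/2) outside
  → clear
Obstacle 3 [(1,0) (11,3) (11,8) (10,11) (1,10)]:
  edge (1,0)–(11,3): clear
  edge (11,3)–(11,8): clear
  edge (11,8)–(10,11): clear
  edge (10,11)–(1,10): clear
  edge (1,10)–(1,0): clear
  midpoint (16,27/2) outside
  → clear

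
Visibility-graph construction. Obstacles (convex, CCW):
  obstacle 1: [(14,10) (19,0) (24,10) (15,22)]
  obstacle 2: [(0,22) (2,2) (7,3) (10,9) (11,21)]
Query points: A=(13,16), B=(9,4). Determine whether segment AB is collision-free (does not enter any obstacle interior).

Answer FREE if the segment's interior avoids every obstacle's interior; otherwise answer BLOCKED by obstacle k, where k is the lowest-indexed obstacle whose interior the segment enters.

Obstacle 1 [(14,10) (19,0) (24,10) (15,22)]:
  edge (14,10)–(19,0): clear
  edge (19,0)–(24,10): clear
  edge (24,10)–(15,22): clear
  edge (15,22)–(14,10): clear
  midpoint (11,10) outside
  → clear
Obstacle 2 [(0,22) (2,2) (7,3) (10,9) (11,21)]:
  edge (0,22)–(2,2): clear
  edge (2,2)–(7,3): clear
  edge (7,3)–(10,9): clear
  edge (10,9)–(11,21): clear
  edge (11,21)–(0,22): clear
  midpoint (11,10) outside
  → clear

FREE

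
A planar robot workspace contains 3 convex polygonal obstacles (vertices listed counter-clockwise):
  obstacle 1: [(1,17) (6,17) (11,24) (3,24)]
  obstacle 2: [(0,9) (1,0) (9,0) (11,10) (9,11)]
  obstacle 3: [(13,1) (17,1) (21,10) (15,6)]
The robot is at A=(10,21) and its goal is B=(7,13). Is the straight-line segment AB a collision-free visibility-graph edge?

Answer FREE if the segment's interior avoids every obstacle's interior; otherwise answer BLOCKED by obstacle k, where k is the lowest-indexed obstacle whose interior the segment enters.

Obstacle 1 [(1,17) (6,17) (11,24) (3,24)]:
  edge (1,17)–(6,17): clear
  edge (6,17)–(11,24): clear
  edge (11,24)–(3,24): clear
  edge (3,24)–(1,17): clear
  midpoint (17/2,17) outside
  → clear
Obstacle 2 [(0,9) (1,0) (9,0) (11,10) (9,11)]:
  edge (0,9)–(1,0): clear
  edge (1,0)–(9,0): clear
  edge (9,0)–(11,10): clear
  edge (11,10)–(9,11): clear
  edge (9,11)–(0,9): clear
  midpoint (17/2,17) outside
  → clear
Obstacle 3 [(13,1) (17,1) (21,10) (15,6)]:
  edge (13,1)–(17,1): clear
  edge (17,1)–(21,10): clear
  edge (21,10)–(15,6): clear
  edge (15,6)–(13,1): clear
  midpoint (17/2,17) outside
  → clear

FREE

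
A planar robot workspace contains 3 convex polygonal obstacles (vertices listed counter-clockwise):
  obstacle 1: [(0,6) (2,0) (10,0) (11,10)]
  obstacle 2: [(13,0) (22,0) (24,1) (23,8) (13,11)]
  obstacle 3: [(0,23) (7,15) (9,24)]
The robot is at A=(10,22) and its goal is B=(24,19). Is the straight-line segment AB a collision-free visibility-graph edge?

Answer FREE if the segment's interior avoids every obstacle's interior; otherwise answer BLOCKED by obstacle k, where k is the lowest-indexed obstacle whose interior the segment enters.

Obstacle 1 [(0,6) (2,0) (10,0) (11,10)]:
  edge (0,6)–(2,0): clear
  edge (2,0)–(10,0): clear
  edge (10,0)–(11,10): clear
  edge (11,10)–(0,6): clear
  midpoint (17,41/2) outside
  → clear
Obstacle 2 [(13,0) (22,0) (24,1) (23,8) (13,11)]:
  edge (13,0)–(22,0): clear
  edge (22,0)–(24,1): clear
  edge (24,1)–(23,8): clear
  edge (23,8)–(13,11): clear
  edge (13,11)–(13,0): clear
  midpoint (17,41/2) outside
  → clear
Obstacle 3 [(0,23) (7,15) (9,24)]:
  edge (0,23)–(7,15): clear
  edge (7,15)–(9,24): clear
  edge (9,24)–(0,23): clear
  midpoint (17,41/2) outside
  → clear

FREE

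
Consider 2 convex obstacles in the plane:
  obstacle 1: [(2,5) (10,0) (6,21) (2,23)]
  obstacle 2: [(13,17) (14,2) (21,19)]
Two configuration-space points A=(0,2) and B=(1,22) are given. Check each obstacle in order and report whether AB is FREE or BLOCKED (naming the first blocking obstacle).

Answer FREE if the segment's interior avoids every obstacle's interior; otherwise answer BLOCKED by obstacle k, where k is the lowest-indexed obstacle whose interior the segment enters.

Obstacle 1 [(2,5) (10,0) (6,21) (2,23)]:
  edge (2,5)–(10,0): clear
  edge (10,0)–(6,21): clear
  edge (6,21)–(2,23): clear
  edge (2,23)–(2,5): clear
  midpoint (1/2,12) outside
  → clear
Obstacle 2 [(13,17) (14,2) (21,19)]:
  edge (13,17)–(14,2): clear
  edge (14,2)–(21,19): clear
  edge (21,19)–(13,17): clear
  midpoint (1/2,12) outside
  → clear

FREE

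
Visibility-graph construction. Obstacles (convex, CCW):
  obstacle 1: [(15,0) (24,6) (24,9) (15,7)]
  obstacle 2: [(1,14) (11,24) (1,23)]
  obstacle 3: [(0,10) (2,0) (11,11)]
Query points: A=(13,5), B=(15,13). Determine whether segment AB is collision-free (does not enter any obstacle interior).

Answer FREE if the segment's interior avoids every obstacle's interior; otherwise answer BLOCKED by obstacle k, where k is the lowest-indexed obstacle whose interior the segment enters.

FREE

Obstacle 1 [(15,0) (24,6) (24,9) (15,7)]:
  edge (15,0)–(24,6): clear
  edge (24,6)–(24,9): clear
  edge (24,9)–(15,7): clear
  edge (15,7)–(15,0): clear
  midpoint (14,9) outside
  → clear
Obstacle 2 [(1,14) (11,24) (1,23)]:
  edge (1,14)–(11,24): clear
  edge (11,24)–(1,23): clear
  edge (1,23)–(1,14): clear
  midpoint (14,9) outside
  → clear
Obstacle 3 [(0,10) (2,0) (11,11)]:
  edge (0,10)–(2,0): clear
  edge (2,0)–(11,11): clear
  edge (11,11)–(0,10): clear
  midpoint (14,9) outside
  → clear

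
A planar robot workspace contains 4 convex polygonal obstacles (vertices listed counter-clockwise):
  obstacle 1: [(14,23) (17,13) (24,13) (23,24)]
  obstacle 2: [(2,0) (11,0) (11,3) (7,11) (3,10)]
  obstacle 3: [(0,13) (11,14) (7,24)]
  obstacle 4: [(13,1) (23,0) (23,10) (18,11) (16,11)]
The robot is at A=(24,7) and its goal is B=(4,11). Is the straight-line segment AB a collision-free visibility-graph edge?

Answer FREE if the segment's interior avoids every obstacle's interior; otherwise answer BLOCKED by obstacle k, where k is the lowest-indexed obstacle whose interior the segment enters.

Obstacle 1 [(14,23) (17,13) (24,13) (23,24)]:
  edge (14,23)–(17,13): clear
  edge (17,13)–(24,13): clear
  edge (24,13)–(23,24): clear
  edge (23,24)–(14,23): clear
  midpoint (14,9) outside
  → clear
Obstacle 2 [(2,0) (11,0) (11,3) (7,11) (3,10)]:
  edge (2,0)–(11,0): clear
  edge (11,0)–(11,3): clear
  edge (11,3)–(7,11): crosses AB
  edge (7,11)–(3,10): crosses AB
  edge (3,10)–(2,0): clear
  → BLOCKED
Obstacle 3 [(0,13) (11,14) (7,24)]:
  edge (0,13)–(11,14): clear
  edge (11,14)–(7,24): clear
  edge (7,24)–(0,13): clear
  midpoint (14,9) outside
  → clear
Obstacle 4 [(13,1) (23,0) (23,10) (18,11) (16,11)]:
  edge (13,1)–(23,0): clear
  edge (23,0)–(23,10): crosses AB
  edge (23,10)–(18,11): clear
  edge (18,11)–(16,11): clear
  edge (16,11)–(13,1): crosses AB
  → BLOCKED

BLOCKED by obstacle 2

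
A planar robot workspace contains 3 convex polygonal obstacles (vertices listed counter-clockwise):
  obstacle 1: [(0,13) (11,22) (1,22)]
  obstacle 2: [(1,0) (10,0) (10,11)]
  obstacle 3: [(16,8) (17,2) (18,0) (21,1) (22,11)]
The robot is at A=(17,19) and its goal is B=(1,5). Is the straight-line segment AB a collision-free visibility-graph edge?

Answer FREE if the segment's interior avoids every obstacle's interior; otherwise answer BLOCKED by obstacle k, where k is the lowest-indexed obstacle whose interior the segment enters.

FREE

Obstacle 1 [(0,13) (11,22) (1,22)]:
  edge (0,13)–(11,22): clear
  edge (11,22)–(1,22): clear
  edge (1,22)–(0,13): clear
  midpoint (9,12) outside
  → clear
Obstacle 2 [(1,0) (10,0) (10,11)]:
  edge (1,0)–(10,0): clear
  edge (10,0)–(10,11): clear
  edge (10,11)–(1,0): clear
  midpoint (9,12) outside
  → clear
Obstacle 3 [(16,8) (17,2) (18,0) (21,1) (22,11)]:
  edge (16,8)–(17,2): clear
  edge (17,2)–(18,0): clear
  edge (18,0)–(21,1): clear
  edge (21,1)–(22,11): clear
  edge (22,11)–(16,8): clear
  midpoint (9,12) outside
  → clear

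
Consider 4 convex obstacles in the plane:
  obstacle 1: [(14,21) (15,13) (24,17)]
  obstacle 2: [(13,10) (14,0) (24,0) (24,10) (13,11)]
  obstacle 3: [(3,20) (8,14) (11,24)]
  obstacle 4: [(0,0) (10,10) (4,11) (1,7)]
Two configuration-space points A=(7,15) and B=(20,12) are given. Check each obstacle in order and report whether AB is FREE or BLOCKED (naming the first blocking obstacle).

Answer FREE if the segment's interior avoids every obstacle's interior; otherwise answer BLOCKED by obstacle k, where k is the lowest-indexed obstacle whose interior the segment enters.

BLOCKED by obstacle 1

Obstacle 1 [(14,21) (15,13) (24,17)]:
  edge (14,21)–(15,13): crosses AB
  edge (15,13)–(24,17): crosses AB
  edge (24,17)–(14,21): clear
  → BLOCKED
Obstacle 2 [(13,10) (14,0) (24,0) (24,10) (13,11)]:
  edge (13,10)–(14,0): clear
  edge (14,0)–(24,0): clear
  edge (24,0)–(24,10): clear
  edge (24,10)–(13,11): clear
  edge (13,11)–(13,10): clear
  midpoint (27/2,27/2) outside
  → clear
Obstacle 3 [(3,20) (8,14) (11,24)]:
  edge (3,20)–(8,14): crosses AB
  edge (8,14)–(11,24): crosses AB
  edge (11,24)–(3,20): clear
  → BLOCKED
Obstacle 4 [(0,0) (10,10) (4,11) (1,7)]:
  edge (0,0)–(10,10): clear
  edge (10,10)–(4,11): clear
  edge (4,11)–(1,7): clear
  edge (1,7)–(0,0): clear
  midpoint (27/2,27/2) outside
  → clear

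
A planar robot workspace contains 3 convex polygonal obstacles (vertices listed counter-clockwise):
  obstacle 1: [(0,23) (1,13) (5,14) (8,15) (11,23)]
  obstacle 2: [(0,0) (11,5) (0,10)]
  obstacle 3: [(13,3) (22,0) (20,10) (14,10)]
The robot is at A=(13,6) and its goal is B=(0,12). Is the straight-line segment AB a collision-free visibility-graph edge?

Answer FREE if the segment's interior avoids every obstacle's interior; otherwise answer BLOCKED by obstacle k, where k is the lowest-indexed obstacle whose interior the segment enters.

FREE

Obstacle 1 [(0,23) (1,13) (5,14) (8,15) (11,23)]:
  edge (0,23)–(1,13): clear
  edge (1,13)–(5,14): clear
  edge (5,14)–(8,15): clear
  edge (8,15)–(11,23): clear
  edge (11,23)–(0,23): clear
  midpoint (13/2,9) outside
  → clear
Obstacle 2 [(0,0) (11,5) (0,10)]:
  edge (0,0)–(11,5): clear
  edge (11,5)–(0,10): clear
  edge (0,10)–(0,0): clear
  midpoint (13/2,9) outside
  → clear
Obstacle 3 [(13,3) (22,0) (20,10) (14,10)]:
  edge (13,3)–(22,0): clear
  edge (22,0)–(20,10): clear
  edge (20,10)–(14,10): clear
  edge (14,10)–(13,3): clear
  midpoint (13/2,9) outside
  → clear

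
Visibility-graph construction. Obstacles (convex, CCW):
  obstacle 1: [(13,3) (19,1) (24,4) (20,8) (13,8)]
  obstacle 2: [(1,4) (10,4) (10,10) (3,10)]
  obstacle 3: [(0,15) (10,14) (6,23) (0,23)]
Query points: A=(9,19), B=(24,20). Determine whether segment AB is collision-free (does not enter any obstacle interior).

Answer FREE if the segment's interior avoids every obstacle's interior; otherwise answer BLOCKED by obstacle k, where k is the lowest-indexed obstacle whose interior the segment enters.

FREE

Obstacle 1 [(13,3) (19,1) (24,4) (20,8) (13,8)]:
  edge (13,3)–(19,1): clear
  edge (19,1)–(24,4): clear
  edge (24,4)–(20,8): clear
  edge (20,8)–(13,8): clear
  edge (13,8)–(13,3): clear
  midpoint (33/2,39/2) outside
  → clear
Obstacle 2 [(1,4) (10,4) (10,10) (3,10)]:
  edge (1,4)–(10,4): clear
  edge (10,4)–(10,10): clear
  edge (10,10)–(3,10): clear
  edge (3,10)–(1,4): clear
  midpoint (33/2,39/2) outside
  → clear
Obstacle 3 [(0,15) (10,14) (6,23) (0,23)]:
  edge (0,15)–(10,14): clear
  edge (10,14)–(6,23): clear
  edge (6,23)–(0,23): clear
  edge (0,23)–(0,15): clear
  midpoint (33/2,39/2) outside
  → clear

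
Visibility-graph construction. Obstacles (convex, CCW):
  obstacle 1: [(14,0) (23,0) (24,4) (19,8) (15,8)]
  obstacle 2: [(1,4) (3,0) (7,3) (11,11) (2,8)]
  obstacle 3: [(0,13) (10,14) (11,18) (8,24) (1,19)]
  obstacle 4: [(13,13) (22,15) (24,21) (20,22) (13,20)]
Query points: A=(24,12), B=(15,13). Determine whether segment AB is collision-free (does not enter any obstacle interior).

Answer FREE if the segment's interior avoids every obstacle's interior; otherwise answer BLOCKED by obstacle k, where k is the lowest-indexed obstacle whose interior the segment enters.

FREE

Obstacle 1 [(14,0) (23,0) (24,4) (19,8) (15,8)]:
  edge (14,0)–(23,0): clear
  edge (23,0)–(24,4): clear
  edge (24,4)–(19,8): clear
  edge (19,8)–(15,8): clear
  edge (15,8)–(14,0): clear
  midpoint (39/2,25/2) outside
  → clear
Obstacle 2 [(1,4) (3,0) (7,3) (11,11) (2,8)]:
  edge (1,4)–(3,0): clear
  edge (3,0)–(7,3): clear
  edge (7,3)–(11,11): clear
  edge (11,11)–(2,8): clear
  edge (2,8)–(1,4): clear
  midpoint (39/2,25/2) outside
  → clear
Obstacle 3 [(0,13) (10,14) (11,18) (8,24) (1,19)]:
  edge (0,13)–(10,14): clear
  edge (10,14)–(11,18): clear
  edge (11,18)–(8,24): clear
  edge (8,24)–(1,19): clear
  edge (1,19)–(0,13): clear
  midpoint (39/2,25/2) outside
  → clear
Obstacle 4 [(13,13) (22,15) (24,21) (20,22) (13,20)]:
  edge (13,13)–(22,15): clear
  edge (22,15)–(24,21): clear
  edge (24,21)–(20,22): clear
  edge (20,22)–(13,20): clear
  edge (13,20)–(13,13): clear
  midpoint (39/2,25/2) outside
  → clear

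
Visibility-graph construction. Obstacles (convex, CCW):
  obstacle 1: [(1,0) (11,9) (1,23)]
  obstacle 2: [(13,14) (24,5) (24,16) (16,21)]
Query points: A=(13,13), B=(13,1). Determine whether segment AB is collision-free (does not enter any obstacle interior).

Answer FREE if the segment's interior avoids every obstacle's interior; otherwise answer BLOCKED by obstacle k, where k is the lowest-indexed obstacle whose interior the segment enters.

FREE

Obstacle 1 [(1,0) (11,9) (1,23)]:
  edge (1,0)–(11,9): clear
  edge (11,9)–(1,23): clear
  edge (1,23)–(1,0): clear
  midpoint (13,7) outside
  → clear
Obstacle 2 [(13,14) (24,5) (24,16) (16,21)]:
  edge (13,14)–(24,5): clear
  edge (24,5)–(24,16): clear
  edge (24,16)–(16,21): clear
  edge (16,21)–(13,14): clear
  midpoint (13,7) outside
  → clear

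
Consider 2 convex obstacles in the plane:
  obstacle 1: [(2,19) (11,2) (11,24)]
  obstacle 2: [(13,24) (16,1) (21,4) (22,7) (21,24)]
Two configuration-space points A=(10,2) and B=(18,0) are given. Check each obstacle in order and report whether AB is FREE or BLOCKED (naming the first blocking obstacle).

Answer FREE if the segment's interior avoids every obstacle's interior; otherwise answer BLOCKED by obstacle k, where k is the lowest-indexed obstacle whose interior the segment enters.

Obstacle 1 [(2,19) (11,2) (11,24)]:
  edge (2,19)–(11,2): clear
  edge (11,2)–(11,24): clear
  edge (11,24)–(2,19): clear
  midpoint (14,1) outside
  → clear
Obstacle 2 [(13,24) (16,1) (21,4) (22,7) (21,24)]:
  edge (13,24)–(16,1): clear
  edge (16,1)–(21,4): clear
  edge (21,4)–(22,7): clear
  edge (22,7)–(21,24): clear
  edge (21,24)–(13,24): clear
  midpoint (14,1) outside
  → clear

FREE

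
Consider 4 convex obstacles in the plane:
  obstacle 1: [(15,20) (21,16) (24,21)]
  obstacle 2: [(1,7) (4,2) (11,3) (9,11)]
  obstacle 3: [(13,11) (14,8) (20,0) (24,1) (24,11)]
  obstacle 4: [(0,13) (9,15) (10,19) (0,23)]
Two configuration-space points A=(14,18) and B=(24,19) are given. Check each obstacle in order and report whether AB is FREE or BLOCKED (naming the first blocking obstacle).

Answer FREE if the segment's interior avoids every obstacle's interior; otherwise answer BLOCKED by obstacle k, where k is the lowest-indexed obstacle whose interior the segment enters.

Obstacle 1 [(15,20) (21,16) (24,21)]:
  edge (15,20)–(21,16): crosses AB
  edge (21,16)–(24,21): crosses AB
  edge (24,21)–(15,20): clear
  → BLOCKED
Obstacle 2 [(1,7) (4,2) (11,3) (9,11)]:
  edge (1,7)–(4,2): clear
  edge (4,2)–(11,3): clear
  edge (11,3)–(9,11): clear
  edge (9,11)–(1,7): clear
  midpoint (19,37/2) outside
  → clear
Obstacle 3 [(13,11) (14,8) (20,0) (24,1) (24,11)]:
  edge (13,11)–(14,8): clear
  edge (14,8)–(20,0): clear
  edge (20,0)–(24,1): clear
  edge (24,1)–(24,11): clear
  edge (24,11)–(13,11): clear
  midpoint (19,37/2) outside
  → clear
Obstacle 4 [(0,13) (9,15) (10,19) (0,23)]:
  edge (0,13)–(9,15): clear
  edge (9,15)–(10,19): clear
  edge (10,19)–(0,23): clear
  edge (0,23)–(0,13): clear
  midpoint (19,37/2) outside
  → clear

BLOCKED by obstacle 1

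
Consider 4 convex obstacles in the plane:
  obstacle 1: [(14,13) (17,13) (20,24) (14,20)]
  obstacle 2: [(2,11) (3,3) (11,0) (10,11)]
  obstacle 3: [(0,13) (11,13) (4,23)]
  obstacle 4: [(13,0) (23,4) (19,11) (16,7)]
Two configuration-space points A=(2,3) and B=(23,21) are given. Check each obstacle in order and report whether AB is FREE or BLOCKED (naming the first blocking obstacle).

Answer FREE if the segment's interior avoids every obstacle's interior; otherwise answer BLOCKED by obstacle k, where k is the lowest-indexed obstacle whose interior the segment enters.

Obstacle 1 [(14,13) (17,13) (20,24) (14,20)]:
  edge (14,13)–(17,13): clear
  edge (17,13)–(20,24): crosses AB
  edge (20,24)–(14,20): clear
  edge (14,20)–(14,13): crosses AB
  → BLOCKED
Obstacle 2 [(2,11) (3,3) (11,0) (10,11)]:
  edge (2,11)–(3,3): crosses AB
  edge (3,3)–(11,0): clear
  edge (11,0)–(10,11): crosses AB
  edge (10,11)–(2,11): clear
  → BLOCKED
Obstacle 3 [(0,13) (11,13) (4,23)]:
  edge (0,13)–(11,13): clear
  edge (11,13)–(4,23): clear
  edge (4,23)–(0,13): clear
  midpoint (25/2,12) outside
  → clear
Obstacle 4 [(13,0) (23,4) (19,11) (16,7)]:
  edge (13,0)–(23,4): clear
  edge (23,4)–(19,11): clear
  edge (19,11)–(16,7): clear
  edge (16,7)–(13,0): clear
  midpoint (25/2,12) outside
  → clear

BLOCKED by obstacle 1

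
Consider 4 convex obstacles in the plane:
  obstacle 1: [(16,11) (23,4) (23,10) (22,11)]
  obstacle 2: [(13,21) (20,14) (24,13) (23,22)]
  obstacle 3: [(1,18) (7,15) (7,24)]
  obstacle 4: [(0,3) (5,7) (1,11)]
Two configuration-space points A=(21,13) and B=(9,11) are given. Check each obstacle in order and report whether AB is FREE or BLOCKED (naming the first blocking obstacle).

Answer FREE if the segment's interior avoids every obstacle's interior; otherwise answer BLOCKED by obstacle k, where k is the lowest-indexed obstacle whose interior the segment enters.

Obstacle 1 [(16,11) (23,4) (23,10) (22,11)]:
  edge (16,11)–(23,4): clear
  edge (23,4)–(23,10): clear
  edge (23,10)–(22,11): clear
  edge (22,11)–(16,11): clear
  midpoint (15,12) outside
  → clear
Obstacle 2 [(13,21) (20,14) (24,13) (23,22)]:
  edge (13,21)–(20,14): clear
  edge (20,14)–(24,13): clear
  edge (24,13)–(23,22): clear
  edge (23,22)–(13,21): clear
  midpoint (15,12) outside
  → clear
Obstacle 3 [(1,18) (7,15) (7,24)]:
  edge (1,18)–(7,15): clear
  edge (7,15)–(7,24): clear
  edge (7,24)–(1,18): clear
  midpoint (15,12) outside
  → clear
Obstacle 4 [(0,3) (5,7) (1,11)]:
  edge (0,3)–(5,7): clear
  edge (5,7)–(1,11): clear
  edge (1,11)–(0,3): clear
  midpoint (15,12) outside
  → clear

FREE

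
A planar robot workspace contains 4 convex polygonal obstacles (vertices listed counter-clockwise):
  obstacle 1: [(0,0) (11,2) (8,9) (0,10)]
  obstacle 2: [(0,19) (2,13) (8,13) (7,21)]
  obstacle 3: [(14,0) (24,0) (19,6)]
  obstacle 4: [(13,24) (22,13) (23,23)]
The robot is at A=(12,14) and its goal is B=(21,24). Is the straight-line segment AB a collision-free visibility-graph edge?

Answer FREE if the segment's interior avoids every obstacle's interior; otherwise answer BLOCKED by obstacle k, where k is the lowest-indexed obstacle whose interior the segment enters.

BLOCKED by obstacle 4

Obstacle 1 [(0,0) (11,2) (8,9) (0,10)]:
  edge (0,0)–(11,2): clear
  edge (11,2)–(8,9): clear
  edge (8,9)–(0,10): clear
  edge (0,10)–(0,0): clear
  midpoint (33/2,19) outside
  → clear
Obstacle 2 [(0,19) (2,13) (8,13) (7,21)]:
  edge (0,19)–(2,13): clear
  edge (2,13)–(8,13): clear
  edge (8,13)–(7,21): clear
  edge (7,21)–(0,19): clear
  midpoint (33/2,19) outside
  → clear
Obstacle 3 [(14,0) (24,0) (19,6)]:
  edge (14,0)–(24,0): clear
  edge (24,0)–(19,6): clear
  edge (19,6)–(14,0): clear
  midpoint (33/2,19) outside
  → clear
Obstacle 4 [(13,24) (22,13) (23,23)]:
  edge (13,24)–(22,13): crosses AB
  edge (22,13)–(23,23): clear
  edge (23,23)–(13,24): crosses AB
  → BLOCKED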